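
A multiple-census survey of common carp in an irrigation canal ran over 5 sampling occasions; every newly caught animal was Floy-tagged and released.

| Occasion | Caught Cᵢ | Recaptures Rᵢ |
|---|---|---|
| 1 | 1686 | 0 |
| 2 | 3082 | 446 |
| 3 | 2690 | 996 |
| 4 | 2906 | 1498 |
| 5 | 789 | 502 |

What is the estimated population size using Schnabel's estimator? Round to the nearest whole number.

Marked at large before each occasion: Mᵢ = Σⱼ<ᵢ (Cⱼ − Rⱼ) → M1=0, M2=1686, M3=4322, M4=6016, M5=7424
Σ MᵢCᵢ = 0·1686 + 1686·3082 + 4322·2690 + 6016·2906 + 7424·789 = 0 + 5196252 + 11626180 + 17482496 + 5857536 = 40162464
Σ Rᵢ = 0 + 446 + 996 + 1498 + 502 = 3442
N̂ = 40162464 / 3442 ≈ 11668.4 → 11668

N ≈ 11,668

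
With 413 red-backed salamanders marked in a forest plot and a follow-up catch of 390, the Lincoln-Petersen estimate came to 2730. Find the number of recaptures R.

From N = M·C/R: R = M·C / N = 413·390 / 2730 = 161070 / 2730 = 59.

R = 59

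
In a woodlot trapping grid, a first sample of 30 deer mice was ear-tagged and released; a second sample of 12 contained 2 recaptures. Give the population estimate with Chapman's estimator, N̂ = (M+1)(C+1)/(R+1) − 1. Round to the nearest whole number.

N ≈ 133

N̂ = (30+1)(12+1)/(2+1) − 1 = 31·13/3 − 1
= 403/3 − 1 ≈ 134.3 − 1 ≈ 133.3 → 133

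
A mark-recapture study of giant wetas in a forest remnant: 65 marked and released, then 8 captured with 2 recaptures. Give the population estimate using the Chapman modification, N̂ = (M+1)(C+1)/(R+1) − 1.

N = 197

N̂ = (65+1)(8+1)/(2+1) − 1 = 66·9/3 − 1
= 594/3 − 1 = 198 − 1 = 197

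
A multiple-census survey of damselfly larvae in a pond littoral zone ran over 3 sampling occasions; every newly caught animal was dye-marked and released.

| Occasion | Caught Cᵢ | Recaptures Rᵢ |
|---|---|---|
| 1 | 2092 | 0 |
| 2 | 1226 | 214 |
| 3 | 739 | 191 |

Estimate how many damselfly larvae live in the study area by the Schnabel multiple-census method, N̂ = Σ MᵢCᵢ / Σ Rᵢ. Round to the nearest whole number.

N ≈ 11,997

Marked at large before each occasion: Mᵢ = Σⱼ<ᵢ (Cⱼ − Rⱼ) → M1=0, M2=2092, M3=3104
Σ MᵢCᵢ = 0·2092 + 2092·1226 + 3104·739 = 0 + 2564792 + 2293856 = 4858648
Σ Rᵢ = 0 + 214 + 191 = 405
N̂ = 4858648 / 405 ≈ 11996.7 → 11997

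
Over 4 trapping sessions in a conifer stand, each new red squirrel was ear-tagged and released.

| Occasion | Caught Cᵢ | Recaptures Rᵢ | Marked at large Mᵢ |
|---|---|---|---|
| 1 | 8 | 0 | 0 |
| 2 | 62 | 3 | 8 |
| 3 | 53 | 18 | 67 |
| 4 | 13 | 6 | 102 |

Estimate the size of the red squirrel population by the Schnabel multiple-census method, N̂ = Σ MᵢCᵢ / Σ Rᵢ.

N = 199

Σ MᵢCᵢ = 0·8 + 8·62 + 67·53 + 102·13 = 0 + 496 + 3551 + 1326 = 5373
Σ Rᵢ = 0 + 3 + 18 + 6 = 27
N̂ = 5373 / 27 = 199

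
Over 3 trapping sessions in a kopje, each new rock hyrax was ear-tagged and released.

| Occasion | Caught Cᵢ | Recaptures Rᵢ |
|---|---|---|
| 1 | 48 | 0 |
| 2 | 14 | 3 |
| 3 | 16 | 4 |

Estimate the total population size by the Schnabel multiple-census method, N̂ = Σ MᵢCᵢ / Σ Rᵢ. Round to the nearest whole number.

Marked at large before each occasion: Mᵢ = Σⱼ<ᵢ (Cⱼ − Rⱼ) → M1=0, M2=48, M3=59
Σ MᵢCᵢ = 0·48 + 48·14 + 59·16 = 0 + 672 + 944 = 1616
Σ Rᵢ = 0 + 3 + 4 = 7
N̂ = 1616 / 7 ≈ 230.9 → 231

N ≈ 231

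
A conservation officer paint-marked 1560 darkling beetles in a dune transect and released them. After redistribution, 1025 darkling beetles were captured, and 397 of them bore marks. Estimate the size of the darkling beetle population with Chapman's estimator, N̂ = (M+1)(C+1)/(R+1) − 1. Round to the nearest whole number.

N ≈ 4023

N̂ = (1560+1)(1025+1)/(397+1) − 1 = 1561·1026/398 − 1
= 1601586/398 − 1 ≈ 4024.1 − 1 ≈ 4023.1 → 4023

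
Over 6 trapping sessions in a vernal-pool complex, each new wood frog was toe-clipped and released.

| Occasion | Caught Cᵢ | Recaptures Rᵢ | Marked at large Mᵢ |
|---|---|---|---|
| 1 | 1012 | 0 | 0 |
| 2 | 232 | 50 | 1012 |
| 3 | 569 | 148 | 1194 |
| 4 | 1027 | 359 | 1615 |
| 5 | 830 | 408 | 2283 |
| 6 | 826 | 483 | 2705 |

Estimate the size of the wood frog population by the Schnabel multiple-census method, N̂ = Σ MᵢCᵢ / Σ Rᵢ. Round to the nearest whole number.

N ≈ 4628

Σ MᵢCᵢ = 0·1012 + 1012·232 + 1194·569 + 1615·1027 + 2283·830 + 2705·826 = 0 + 234784 + 679386 + 1658605 + 1894890 + 2234330 = 6701995
Σ Rᵢ = 0 + 50 + 148 + 359 + 408 + 483 = 1448
N̂ = 6701995 / 1448 ≈ 4628.4 → 4628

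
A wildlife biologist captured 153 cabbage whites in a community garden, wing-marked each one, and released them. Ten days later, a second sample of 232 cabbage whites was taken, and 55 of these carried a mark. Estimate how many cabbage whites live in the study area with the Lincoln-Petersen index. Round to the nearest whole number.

If marked individuals mix randomly, R/C ≈ M/N, giving N ≈ M·C/R.
N = (153 × 232) / 55 = 35496 / 55 ≈ 645.4 → 645

N ≈ 645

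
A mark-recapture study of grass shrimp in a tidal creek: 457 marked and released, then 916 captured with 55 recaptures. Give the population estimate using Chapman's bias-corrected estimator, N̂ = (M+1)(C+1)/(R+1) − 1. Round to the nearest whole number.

N ≈ 7499

N̂ = (457+1)(916+1)/(55+1) − 1 = 458·917/56 − 1
= 419986/56 − 1 ≈ 7499.8 − 1 ≈ 7498.8 → 7499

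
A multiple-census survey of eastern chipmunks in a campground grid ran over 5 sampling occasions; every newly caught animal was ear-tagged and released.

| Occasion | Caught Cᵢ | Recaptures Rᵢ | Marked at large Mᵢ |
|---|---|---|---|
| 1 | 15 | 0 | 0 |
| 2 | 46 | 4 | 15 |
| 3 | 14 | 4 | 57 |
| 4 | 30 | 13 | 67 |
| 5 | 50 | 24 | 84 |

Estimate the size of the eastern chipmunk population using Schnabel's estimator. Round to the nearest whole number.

N ≈ 171

Σ MᵢCᵢ = 0·15 + 15·46 + 57·14 + 67·30 + 84·50 = 0 + 690 + 798 + 2010 + 4200 = 7698
Σ Rᵢ = 0 + 4 + 4 + 13 + 24 = 45
N̂ = 7698 / 45 ≈ 171.1 → 171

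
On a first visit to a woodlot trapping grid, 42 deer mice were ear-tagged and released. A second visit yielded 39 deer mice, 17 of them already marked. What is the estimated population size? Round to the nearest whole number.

N ≈ 96

N = (42 × 39) / 17 = 1638 / 17 ≈ 96.4 → 96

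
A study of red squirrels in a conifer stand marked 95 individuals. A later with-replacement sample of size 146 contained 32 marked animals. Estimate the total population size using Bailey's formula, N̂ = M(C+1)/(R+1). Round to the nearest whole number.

N ≈ 423

N̂ = 95·(146+1)/(32+1) = 95·147/33 = 13965/33 ≈ 423.2 → 423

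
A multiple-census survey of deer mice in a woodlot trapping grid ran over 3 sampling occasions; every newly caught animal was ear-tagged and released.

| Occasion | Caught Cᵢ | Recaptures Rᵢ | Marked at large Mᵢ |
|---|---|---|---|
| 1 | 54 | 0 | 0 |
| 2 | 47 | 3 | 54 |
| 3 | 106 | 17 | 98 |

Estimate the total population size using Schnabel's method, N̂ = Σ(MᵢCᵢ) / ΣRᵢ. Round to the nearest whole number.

Σ MᵢCᵢ = 0·54 + 54·47 + 98·106 = 0 + 2538 + 10388 = 12926
Σ Rᵢ = 0 + 3 + 17 = 20
N̂ = 12926 / 20 ≈ 646.3 → 646

N ≈ 646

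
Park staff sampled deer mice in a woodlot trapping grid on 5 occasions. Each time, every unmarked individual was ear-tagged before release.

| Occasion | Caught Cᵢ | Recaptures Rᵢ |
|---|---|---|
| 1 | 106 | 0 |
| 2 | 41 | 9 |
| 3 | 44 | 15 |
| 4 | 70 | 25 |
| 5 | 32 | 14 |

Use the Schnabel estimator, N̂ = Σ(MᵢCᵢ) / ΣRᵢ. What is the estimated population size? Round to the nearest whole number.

Marked at large before each occasion: Mᵢ = Σⱼ<ᵢ (Cⱼ − Rⱼ) → M1=0, M2=106, M3=138, M4=167, M5=212
Σ MᵢCᵢ = 0·106 + 106·41 + 138·44 + 167·70 + 212·32 = 0 + 4346 + 6072 + 11690 + 6784 = 28892
Σ Rᵢ = 0 + 9 + 15 + 25 + 14 = 63
N̂ = 28892 / 63 ≈ 458.6 → 459

N ≈ 459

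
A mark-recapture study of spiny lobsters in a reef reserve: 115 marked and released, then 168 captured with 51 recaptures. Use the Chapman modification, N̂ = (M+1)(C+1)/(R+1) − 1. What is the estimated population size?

N = 376

N̂ = (115+1)(168+1)/(51+1) − 1 = 116·169/52 − 1
= 19604/52 − 1 = 377 − 1 = 376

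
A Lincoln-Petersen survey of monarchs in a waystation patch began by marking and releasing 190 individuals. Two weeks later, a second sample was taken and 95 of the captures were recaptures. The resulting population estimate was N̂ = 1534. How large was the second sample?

C = 767

From N = M·C/R: C = N·R / M = 1534·95 / 190 = 145730 / 190 = 767.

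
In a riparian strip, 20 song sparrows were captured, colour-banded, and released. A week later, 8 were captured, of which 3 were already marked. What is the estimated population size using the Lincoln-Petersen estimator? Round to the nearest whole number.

N ≈ 53

N = (20 × 8) / 3 = 160 / 3 ≈ 53.3 → 53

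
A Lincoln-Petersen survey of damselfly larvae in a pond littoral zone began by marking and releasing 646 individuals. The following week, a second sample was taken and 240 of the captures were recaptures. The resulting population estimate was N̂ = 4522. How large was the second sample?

C = 1680

From N = M·C/R: C = N·R / M = 4522·240 / 646 = 1085280 / 646 = 1680.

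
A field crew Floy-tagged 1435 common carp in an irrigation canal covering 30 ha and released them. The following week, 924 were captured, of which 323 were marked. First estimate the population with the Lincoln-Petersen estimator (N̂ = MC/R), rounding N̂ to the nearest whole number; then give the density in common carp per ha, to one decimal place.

N̂ = 1435·924/323 = 1325940/323 ≈ 4105.1 → 4105
Density = N̂ / area = 4105 / 30 ≈ 136.83 → 136.8 per ha

density ≈ 136.8 common carp per ha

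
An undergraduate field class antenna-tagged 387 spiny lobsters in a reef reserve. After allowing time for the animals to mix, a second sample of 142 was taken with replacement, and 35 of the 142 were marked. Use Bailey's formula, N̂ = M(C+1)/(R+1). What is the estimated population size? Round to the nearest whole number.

N ≈ 1537

N̂ = 387·(142+1)/(35+1) = 387·143/36 = 55341/36 ≈ 1537.2 → 1537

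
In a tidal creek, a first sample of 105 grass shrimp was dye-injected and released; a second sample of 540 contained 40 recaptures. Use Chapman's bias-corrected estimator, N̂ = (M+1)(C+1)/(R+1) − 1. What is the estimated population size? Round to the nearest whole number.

N ≈ 1398

N̂ = (105+1)(540+1)/(40+1) − 1 = 106·541/41 − 1
= 57346/41 − 1 ≈ 1398.7 − 1 ≈ 1397.7 → 1398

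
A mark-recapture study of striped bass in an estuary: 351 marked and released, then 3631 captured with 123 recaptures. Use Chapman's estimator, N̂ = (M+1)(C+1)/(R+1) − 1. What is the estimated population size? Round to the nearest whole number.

N̂ = (351+1)(3631+1)/(123+1) − 1 = 352·3632/124 − 1
= 1278464/124 − 1 ≈ 10310.2 − 1 ≈ 10309.2 → 10309

N ≈ 10,309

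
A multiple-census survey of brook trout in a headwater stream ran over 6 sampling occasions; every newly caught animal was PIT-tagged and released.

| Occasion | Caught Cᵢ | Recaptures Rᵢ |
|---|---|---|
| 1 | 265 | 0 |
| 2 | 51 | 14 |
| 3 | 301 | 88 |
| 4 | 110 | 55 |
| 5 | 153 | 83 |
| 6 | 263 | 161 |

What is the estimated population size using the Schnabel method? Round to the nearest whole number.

Marked at large before each occasion: Mᵢ = Σⱼ<ᵢ (Cⱼ − Rⱼ) → M1=0, M2=265, M3=302, M4=515, M5=570, M6=640
Σ MᵢCᵢ = 0·265 + 265·51 + 302·301 + 515·110 + 570·153 + 640·263 = 0 + 13515 + 90902 + 56650 + 87210 + 168320 = 416597
Σ Rᵢ = 0 + 14 + 88 + 55 + 83 + 161 = 401
N̂ = 416597 / 401 ≈ 1038.9 → 1039

N ≈ 1039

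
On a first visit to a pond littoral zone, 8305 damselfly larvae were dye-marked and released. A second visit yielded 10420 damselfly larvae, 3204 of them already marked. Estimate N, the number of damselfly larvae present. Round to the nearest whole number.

N ≈ 27,009

The marked fraction in the recapture sample should equal the marked fraction in the population: 3204/10420 = 8305/N.
N = (8305 × 10420) / 3204 = 86538100 / 3204 ≈ 27009.4 → 27009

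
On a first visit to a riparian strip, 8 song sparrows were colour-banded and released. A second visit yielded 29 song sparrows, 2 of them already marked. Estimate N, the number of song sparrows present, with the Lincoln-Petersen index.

N = 116

N = (8 × 29) / 2 = 232 / 2 = 116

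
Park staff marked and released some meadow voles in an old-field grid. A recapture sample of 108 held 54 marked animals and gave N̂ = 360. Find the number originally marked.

M = 180

From N = M·C/R: M = N·R / C = 360·54 / 108 = 19440 / 108 = 180.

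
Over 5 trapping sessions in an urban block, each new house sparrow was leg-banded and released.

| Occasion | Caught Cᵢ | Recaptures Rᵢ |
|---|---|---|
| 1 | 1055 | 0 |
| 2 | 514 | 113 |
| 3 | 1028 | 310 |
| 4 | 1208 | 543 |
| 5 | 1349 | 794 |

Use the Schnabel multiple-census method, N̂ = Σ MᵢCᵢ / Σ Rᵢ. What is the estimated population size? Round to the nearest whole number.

Marked at large before each occasion: Mᵢ = Σⱼ<ᵢ (Cⱼ − Rⱼ) → M1=0, M2=1055, M3=1456, M4=2174, M5=2839
Σ MᵢCᵢ = 0·1055 + 1055·514 + 1456·1028 + 2174·1208 + 2839·1349 = 0 + 542270 + 1496768 + 2626192 + 3829811 = 8495041
Σ Rᵢ = 0 + 113 + 310 + 543 + 794 = 1760
N̂ = 8495041 / 1760 ≈ 4826.7 → 4827

N ≈ 4827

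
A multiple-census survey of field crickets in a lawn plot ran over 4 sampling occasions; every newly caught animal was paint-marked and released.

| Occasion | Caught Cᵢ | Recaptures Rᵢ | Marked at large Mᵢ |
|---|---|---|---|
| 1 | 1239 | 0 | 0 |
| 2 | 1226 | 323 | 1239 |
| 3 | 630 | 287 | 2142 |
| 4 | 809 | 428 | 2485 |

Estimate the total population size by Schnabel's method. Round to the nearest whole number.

N ≈ 4700

Σ MᵢCᵢ = 0·1239 + 1239·1226 + 2142·630 + 2485·809 = 0 + 1519014 + 1349460 + 2010365 = 4878839
Σ Rᵢ = 0 + 323 + 287 + 428 = 1038
N̂ = 4878839 / 1038 ≈ 4700.2 → 4700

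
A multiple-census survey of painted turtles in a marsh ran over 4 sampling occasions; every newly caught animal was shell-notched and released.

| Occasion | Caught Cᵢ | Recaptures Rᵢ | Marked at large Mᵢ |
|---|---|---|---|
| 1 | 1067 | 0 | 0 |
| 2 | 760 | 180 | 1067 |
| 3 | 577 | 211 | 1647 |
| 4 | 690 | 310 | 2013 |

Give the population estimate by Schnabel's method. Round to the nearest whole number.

N ≈ 4494

Σ MᵢCᵢ = 0·1067 + 1067·760 + 1647·577 + 2013·690 = 0 + 810920 + 950319 + 1388970 = 3150209
Σ Rᵢ = 0 + 180 + 211 + 310 = 701
N̂ = 3150209 / 701 ≈ 4493.9 → 4494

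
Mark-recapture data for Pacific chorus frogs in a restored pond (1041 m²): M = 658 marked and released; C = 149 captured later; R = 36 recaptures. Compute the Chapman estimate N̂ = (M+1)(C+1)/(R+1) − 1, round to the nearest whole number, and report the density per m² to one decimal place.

density ≈ 2.6 Pacific chorus frogs per m²

N̂ = 659·150/37 − 1 = 98850/37 − 1 ≈ 2670.6 → 2671
Density = N̂ / area = 2671 / 1041 ≈ 2.57 → 2.6 per m²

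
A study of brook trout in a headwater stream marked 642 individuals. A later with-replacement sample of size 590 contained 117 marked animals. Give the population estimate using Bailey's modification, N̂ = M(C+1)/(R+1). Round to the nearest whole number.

N̂ = 642·(590+1)/(117+1) = 642·591/118 = 379422/118 ≈ 3215.4 → 3215

N ≈ 3215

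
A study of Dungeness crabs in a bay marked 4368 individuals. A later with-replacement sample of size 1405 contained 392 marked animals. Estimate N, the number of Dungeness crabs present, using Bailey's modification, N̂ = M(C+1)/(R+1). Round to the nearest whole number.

N̂ = 4368·(1405+1)/(392+1) = 4368·1406/393 = 6141408/393 ≈ 15627.0 → 15627

N ≈ 15,627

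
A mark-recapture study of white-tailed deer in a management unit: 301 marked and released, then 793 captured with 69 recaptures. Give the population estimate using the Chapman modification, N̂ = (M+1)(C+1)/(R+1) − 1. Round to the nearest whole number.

N̂ = (301+1)(793+1)/(69+1) − 1 = 302·794/70 − 1
= 239788/70 − 1 ≈ 3425.5 − 1 ≈ 3424.5 → 3425

N ≈ 3425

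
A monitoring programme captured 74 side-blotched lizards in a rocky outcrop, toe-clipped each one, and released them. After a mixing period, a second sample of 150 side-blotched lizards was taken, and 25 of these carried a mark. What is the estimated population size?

If marked individuals mix randomly, R/C ≈ M/N, giving N ≈ M·C/R.
N = (74 × 150) / 25 = 11100 / 25 = 444

N = 444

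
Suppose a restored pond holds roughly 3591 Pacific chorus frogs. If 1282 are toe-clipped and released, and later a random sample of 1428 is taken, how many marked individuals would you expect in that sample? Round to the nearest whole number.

Expected recaptures E[R] = M·C / N.
E[R] = 1282 × 1428 / 3591 = 1830696 / 3591 ≈ 509.8 → 510

expected recaptures ≈ 510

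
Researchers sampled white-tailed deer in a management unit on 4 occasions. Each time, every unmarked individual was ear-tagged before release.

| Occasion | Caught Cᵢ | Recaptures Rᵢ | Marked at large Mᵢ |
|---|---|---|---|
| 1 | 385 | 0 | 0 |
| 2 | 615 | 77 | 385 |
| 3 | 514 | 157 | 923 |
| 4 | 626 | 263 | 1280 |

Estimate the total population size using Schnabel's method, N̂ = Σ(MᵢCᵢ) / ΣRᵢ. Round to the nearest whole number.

N ≈ 3043

Σ MᵢCᵢ = 0·385 + 385·615 + 923·514 + 1280·626 = 0 + 236775 + 474422 + 801280 = 1512477
Σ Rᵢ = 0 + 77 + 157 + 263 = 497
N̂ = 1512477 / 497 ≈ 3043.2 → 3043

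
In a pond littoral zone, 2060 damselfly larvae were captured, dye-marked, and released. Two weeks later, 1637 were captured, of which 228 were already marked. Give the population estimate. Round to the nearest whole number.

N ≈ 14,790

The marked fraction in the recapture sample should equal the marked fraction in the population: 228/1637 = 2060/N.
N = (2060 × 1637) / 228 = 3372220 / 228 ≈ 14790.4 → 14790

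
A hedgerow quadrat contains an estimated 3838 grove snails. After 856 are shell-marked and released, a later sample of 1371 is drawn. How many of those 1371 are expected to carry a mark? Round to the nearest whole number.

Expected recaptures E[R] = M·C / N.
E[R] = 856 × 1371 / 3838 = 1173576 / 3838 ≈ 305.8 → 306

expected recaptures ≈ 306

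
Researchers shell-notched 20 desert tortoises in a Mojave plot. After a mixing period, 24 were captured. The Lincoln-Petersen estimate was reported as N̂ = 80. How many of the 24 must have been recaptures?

From N = M·C/R: R = M·C / N = 20·24 / 80 = 480 / 80 = 6.

R = 6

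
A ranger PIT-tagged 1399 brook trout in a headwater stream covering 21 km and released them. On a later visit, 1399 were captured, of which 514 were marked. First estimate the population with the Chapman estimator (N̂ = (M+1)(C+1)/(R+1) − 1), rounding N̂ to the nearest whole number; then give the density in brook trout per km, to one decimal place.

N̂ = 1400·1400/515 − 1 = 1960000/515 − 1 ≈ 3804.8 → 3805
Density = N̂ / area = 3805 / 21 ≈ 181.19 → 181.2 per km

density ≈ 181.2 brook trout per km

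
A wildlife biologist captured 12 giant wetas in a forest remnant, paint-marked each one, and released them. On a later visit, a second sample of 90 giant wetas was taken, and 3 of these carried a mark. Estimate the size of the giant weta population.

If marked individuals mix randomly, R/C ≈ M/N, giving N ≈ M·C/R.
N = (12 × 90) / 3 = 1080 / 3 = 360

N = 360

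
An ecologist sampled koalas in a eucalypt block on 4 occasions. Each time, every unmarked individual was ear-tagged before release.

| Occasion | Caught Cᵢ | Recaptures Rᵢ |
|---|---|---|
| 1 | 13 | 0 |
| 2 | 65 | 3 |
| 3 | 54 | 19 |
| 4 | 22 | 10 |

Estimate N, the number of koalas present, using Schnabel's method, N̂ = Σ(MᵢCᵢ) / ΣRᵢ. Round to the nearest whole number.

Marked at large before each occasion: Mᵢ = Σⱼ<ᵢ (Cⱼ − Rⱼ) → M1=0, M2=13, M3=75, M4=110
Σ MᵢCᵢ = 0·13 + 13·65 + 75·54 + 110·22 = 0 + 845 + 4050 + 2420 = 7315
Σ Rᵢ = 0 + 3 + 19 + 10 = 32
N̂ = 7315 / 32 ≈ 228.6 → 229

N ≈ 229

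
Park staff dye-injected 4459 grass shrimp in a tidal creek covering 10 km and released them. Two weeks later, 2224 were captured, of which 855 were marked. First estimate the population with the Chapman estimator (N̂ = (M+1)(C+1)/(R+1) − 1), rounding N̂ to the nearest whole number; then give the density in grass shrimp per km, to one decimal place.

N̂ = 4460·2225/856 − 1 = 9923500/856 − 1 ≈ 11591.9 → 11592
Density = N̂ / area = 11592 / 10 ≈ 1159.20 → 1159.2 per km

density ≈ 1159.2 grass shrimp per km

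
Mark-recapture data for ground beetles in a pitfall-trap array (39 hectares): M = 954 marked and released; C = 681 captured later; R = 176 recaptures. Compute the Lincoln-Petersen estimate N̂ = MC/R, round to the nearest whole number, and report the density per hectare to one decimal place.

density ≈ 94.6 ground beetles per hectare

N̂ = 954·681/176 = 649674/176 ≈ 3691.3 → 3691
Density = N̂ / area = 3691 / 39 ≈ 94.64 → 94.6 per hectare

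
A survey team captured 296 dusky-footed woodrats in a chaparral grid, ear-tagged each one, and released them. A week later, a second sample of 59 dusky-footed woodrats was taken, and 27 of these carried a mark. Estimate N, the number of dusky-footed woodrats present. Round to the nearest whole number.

N = (296 × 59) / 27 = 17464 / 27 ≈ 646.8 → 647

N ≈ 647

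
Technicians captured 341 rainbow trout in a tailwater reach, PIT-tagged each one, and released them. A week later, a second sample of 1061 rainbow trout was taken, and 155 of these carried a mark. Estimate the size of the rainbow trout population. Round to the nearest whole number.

N ≈ 2334

Lincoln-Petersen assumes M/N = R/C, so N = M·C / R.
N = (341 × 1061) / 155 = 361801 / 155 ≈ 2334.2 → 2334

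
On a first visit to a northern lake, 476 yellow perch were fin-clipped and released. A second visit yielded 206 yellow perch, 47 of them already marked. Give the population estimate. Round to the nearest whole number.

N ≈ 2086

Lincoln-Petersen assumes M/N = R/C, so N = M·C / R.
N = (476 × 206) / 47 = 98056 / 47 ≈ 2086.3 → 2086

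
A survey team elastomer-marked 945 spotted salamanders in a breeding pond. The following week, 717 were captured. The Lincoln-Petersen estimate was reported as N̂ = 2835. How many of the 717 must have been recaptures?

From N = M·C/R: R = M·C / N = 945·717 / 2835 = 677565 / 2835 = 239.

R = 239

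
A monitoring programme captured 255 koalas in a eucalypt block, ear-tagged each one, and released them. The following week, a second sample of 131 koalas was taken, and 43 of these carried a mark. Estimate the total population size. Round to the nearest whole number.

N ≈ 777

If marked individuals mix randomly, R/C ≈ M/N, giving N ≈ M·C/R.
N = (255 × 131) / 43 = 33405 / 43 ≈ 776.9 → 777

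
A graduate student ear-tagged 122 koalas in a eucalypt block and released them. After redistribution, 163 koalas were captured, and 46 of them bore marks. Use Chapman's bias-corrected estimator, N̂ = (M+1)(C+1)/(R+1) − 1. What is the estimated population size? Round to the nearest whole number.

N ≈ 428

N̂ = (122+1)(163+1)/(46+1) − 1 = 123·164/47 − 1
= 20172/47 − 1 ≈ 429.2 − 1 ≈ 428.2 → 428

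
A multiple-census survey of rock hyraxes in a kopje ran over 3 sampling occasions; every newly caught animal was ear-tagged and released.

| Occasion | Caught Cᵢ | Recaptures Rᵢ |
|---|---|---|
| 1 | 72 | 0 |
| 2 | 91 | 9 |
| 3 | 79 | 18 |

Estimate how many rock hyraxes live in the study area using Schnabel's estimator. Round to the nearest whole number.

N ≈ 693

Marked at large before each occasion: Mᵢ = Σⱼ<ᵢ (Cⱼ − Rⱼ) → M1=0, M2=72, M3=154
Σ MᵢCᵢ = 0·72 + 72·91 + 154·79 = 0 + 6552 + 12166 = 18718
Σ Rᵢ = 0 + 9 + 18 = 27
N̂ = 18718 / 27 ≈ 693.3 → 693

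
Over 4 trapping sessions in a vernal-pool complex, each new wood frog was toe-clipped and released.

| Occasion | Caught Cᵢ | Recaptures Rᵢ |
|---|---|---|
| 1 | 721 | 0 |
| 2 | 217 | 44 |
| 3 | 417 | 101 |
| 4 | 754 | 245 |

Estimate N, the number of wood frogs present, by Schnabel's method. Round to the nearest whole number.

Marked at large before each occasion: Mᵢ = Σⱼ<ᵢ (Cⱼ − Rⱼ) → M1=0, M2=721, M3=894, M4=1210
Σ MᵢCᵢ = 0·721 + 721·217 + 894·417 + 1210·754 = 0 + 156457 + 372798 + 912340 = 1441595
Σ Rᵢ = 0 + 44 + 101 + 245 = 390
N̂ = 1441595 / 390 ≈ 3696.4 → 3696

N ≈ 3696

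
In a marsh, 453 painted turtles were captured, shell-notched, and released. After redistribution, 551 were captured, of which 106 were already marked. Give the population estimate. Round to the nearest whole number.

Lincoln-Petersen assumes M/N = R/C, so N = M·C / R.
N = (453 × 551) / 106 = 249603 / 106 ≈ 2354.7 → 2355

N ≈ 2355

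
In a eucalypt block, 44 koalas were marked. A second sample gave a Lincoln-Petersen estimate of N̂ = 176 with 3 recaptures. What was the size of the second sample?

From N = M·C/R: C = N·R / M = 176·3 / 44 = 528 / 44 = 12.

C = 12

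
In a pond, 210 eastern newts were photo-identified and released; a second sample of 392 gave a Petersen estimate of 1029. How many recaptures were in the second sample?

From N = M·C/R: R = M·C / N = 210·392 / 1029 = 82320 / 1029 = 80.

R = 80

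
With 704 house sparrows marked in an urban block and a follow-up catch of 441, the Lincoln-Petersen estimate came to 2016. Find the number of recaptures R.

From N = M·C/R: R = M·C / N = 704·441 / 2016 = 310464 / 2016 = 154.

R = 154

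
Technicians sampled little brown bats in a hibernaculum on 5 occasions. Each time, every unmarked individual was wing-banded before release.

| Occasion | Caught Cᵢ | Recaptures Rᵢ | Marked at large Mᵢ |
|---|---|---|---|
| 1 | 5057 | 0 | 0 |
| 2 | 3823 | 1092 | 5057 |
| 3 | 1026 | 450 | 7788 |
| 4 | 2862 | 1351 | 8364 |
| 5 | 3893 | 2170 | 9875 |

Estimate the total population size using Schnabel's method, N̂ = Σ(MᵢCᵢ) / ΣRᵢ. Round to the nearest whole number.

N ≈ 17,718

Σ MᵢCᵢ = 0·5057 + 5057·3823 + 7788·1026 + 8364·2862 + 9875·3893 = 0 + 19332911 + 7990488 + 23937768 + 38443375 = 89704542
Σ Rᵢ = 0 + 1092 + 450 + 1351 + 2170 = 5063
N̂ = 89704542 / 5063 ≈ 17717.7 → 17718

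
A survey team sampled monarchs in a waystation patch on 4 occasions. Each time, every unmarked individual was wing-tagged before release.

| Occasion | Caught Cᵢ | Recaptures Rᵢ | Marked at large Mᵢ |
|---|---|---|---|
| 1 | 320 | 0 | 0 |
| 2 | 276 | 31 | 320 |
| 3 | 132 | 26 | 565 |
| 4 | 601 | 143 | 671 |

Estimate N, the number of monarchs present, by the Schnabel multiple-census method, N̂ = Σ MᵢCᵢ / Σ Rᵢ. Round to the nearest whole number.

Σ MᵢCᵢ = 0·320 + 320·276 + 565·132 + 671·601 = 0 + 88320 + 74580 + 403271 = 566171
Σ Rᵢ = 0 + 31 + 26 + 143 = 200
N̂ = 566171 / 200 ≈ 2830.9 → 2831

N ≈ 2831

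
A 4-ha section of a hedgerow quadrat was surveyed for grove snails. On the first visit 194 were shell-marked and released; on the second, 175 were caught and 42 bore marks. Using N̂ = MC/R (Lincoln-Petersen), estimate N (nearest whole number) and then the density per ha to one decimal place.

density ≈ 202.0 grove snails per ha

N̂ = 194·175/42 = 33950/42 ≈ 808.3 → 808
Density = N̂ / area = 808 / 4 = 202.0 per ha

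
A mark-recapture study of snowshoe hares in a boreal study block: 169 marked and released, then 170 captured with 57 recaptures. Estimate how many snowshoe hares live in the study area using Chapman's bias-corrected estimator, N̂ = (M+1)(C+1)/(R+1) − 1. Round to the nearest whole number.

N ≈ 500

N̂ = (169+1)(170+1)/(57+1) − 1 = 170·171/58 − 1
= 29070/58 − 1 ≈ 501.2 − 1 ≈ 500.2 → 500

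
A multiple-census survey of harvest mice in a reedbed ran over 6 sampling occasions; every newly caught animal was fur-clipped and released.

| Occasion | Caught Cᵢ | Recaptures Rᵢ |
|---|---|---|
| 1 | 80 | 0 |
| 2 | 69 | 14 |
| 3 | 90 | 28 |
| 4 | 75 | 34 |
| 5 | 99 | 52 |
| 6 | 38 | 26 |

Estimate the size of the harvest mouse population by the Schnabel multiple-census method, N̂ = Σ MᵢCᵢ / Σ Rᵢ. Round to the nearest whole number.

N ≈ 434

Marked at large before each occasion: Mᵢ = Σⱼ<ᵢ (Cⱼ − Rⱼ) → M1=0, M2=80, M3=135, M4=197, M5=238, M6=285
Σ MᵢCᵢ = 0·80 + 80·69 + 135·90 + 197·75 + 238·99 + 285·38 = 0 + 5520 + 12150 + 14775 + 23562 + 10830 = 66837
Σ Rᵢ = 0 + 14 + 28 + 34 + 52 + 26 = 154
N̂ = 66837 / 154 ≈ 434.0 → 434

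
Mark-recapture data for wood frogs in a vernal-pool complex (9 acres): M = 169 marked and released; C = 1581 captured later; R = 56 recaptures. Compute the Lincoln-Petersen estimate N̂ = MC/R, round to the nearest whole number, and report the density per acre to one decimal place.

N̂ = 169·1581/56 = 267189/56 ≈ 4771.2 → 4771
Density = N̂ / area = 4771 / 9 ≈ 530.11 → 530.1 per acre

density ≈ 530.1 wood frogs per acre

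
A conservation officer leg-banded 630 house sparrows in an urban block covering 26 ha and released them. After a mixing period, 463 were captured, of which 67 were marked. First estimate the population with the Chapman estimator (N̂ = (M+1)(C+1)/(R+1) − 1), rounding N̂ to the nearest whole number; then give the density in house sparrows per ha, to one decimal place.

N̂ = 631·464/68 − 1 = 292784/68 − 1 ≈ 4304.6 → 4305
Density = N̂ / area = 4305 / 26 ≈ 165.58 → 165.6 per ha

density ≈ 165.6 house sparrows per ha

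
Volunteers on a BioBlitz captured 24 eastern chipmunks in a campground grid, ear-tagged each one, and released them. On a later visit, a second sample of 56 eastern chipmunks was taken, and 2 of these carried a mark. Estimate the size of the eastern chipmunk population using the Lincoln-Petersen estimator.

Lincoln-Petersen assumes M/N = R/C, so N = M·C / R.
N = (24 × 56) / 2 = 1344 / 2 = 672

N = 672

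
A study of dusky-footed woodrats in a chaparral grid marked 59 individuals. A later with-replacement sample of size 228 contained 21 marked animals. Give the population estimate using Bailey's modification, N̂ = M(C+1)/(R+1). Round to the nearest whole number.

N ≈ 614

N̂ = 59·(228+1)/(21+1) = 59·229/22 = 13511/22 ≈ 614.1 → 614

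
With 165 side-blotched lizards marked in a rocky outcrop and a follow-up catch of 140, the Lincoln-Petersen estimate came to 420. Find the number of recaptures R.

From N = M·C/R: R = M·C / N = 165·140 / 420 = 23100 / 420 = 55.

R = 55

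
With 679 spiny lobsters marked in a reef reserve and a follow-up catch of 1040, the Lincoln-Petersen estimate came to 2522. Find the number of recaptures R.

R = 280

From N = M·C/R: R = M·C / N = 679·1040 / 2522 = 706160 / 2522 = 280.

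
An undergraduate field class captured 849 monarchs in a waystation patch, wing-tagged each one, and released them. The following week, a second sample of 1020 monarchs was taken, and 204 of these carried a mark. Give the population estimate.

The marked fraction in the recapture sample should equal the marked fraction in the population: 204/1020 = 849/N.
N = (849 × 1020) / 204 = 865980 / 204 = 4245

N = 4245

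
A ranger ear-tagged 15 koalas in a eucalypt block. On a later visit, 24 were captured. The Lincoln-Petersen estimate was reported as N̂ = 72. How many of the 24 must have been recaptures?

From N = M·C/R: R = M·C / N = 15·24 / 72 = 360 / 72 = 5.

R = 5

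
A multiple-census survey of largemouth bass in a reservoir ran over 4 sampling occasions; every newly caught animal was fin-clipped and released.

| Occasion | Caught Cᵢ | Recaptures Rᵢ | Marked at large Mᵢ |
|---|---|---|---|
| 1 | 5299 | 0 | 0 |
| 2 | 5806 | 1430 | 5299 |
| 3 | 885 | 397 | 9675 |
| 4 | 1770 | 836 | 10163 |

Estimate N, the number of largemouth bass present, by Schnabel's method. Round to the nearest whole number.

Σ MᵢCᵢ = 0·5299 + 5299·5806 + 9675·885 + 10163·1770 = 0 + 30765994 + 8562375 + 17988510 = 57316879
Σ Rᵢ = 0 + 1430 + 397 + 836 = 2663
N̂ = 57316879 / 2663 ≈ 21523.4 → 21523

N ≈ 21,523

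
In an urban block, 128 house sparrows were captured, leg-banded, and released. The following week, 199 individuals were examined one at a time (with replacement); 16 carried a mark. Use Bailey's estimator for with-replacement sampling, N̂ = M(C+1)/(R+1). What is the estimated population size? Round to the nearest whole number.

N ≈ 1506

N̂ = 128·(199+1)/(16+1) = 128·200/17 = 25600/17 ≈ 1505.9 → 1506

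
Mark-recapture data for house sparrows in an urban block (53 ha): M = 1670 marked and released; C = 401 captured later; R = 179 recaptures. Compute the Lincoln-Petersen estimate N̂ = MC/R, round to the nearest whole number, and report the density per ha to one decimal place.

density ≈ 70.6 house sparrows per ha

N̂ = 1670·401/179 = 669670/179 ≈ 3741.2 → 3741
Density = N̂ / area = 3741 / 53 ≈ 70.58 → 70.6 per ha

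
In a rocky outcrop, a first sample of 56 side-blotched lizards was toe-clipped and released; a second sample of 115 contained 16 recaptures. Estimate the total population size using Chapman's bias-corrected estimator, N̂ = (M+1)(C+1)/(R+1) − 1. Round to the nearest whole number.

N ≈ 388

N̂ = (56+1)(115+1)/(16+1) − 1 = 57·116/17 − 1
= 6612/17 − 1 ≈ 388.9 − 1 ≈ 387.9 → 388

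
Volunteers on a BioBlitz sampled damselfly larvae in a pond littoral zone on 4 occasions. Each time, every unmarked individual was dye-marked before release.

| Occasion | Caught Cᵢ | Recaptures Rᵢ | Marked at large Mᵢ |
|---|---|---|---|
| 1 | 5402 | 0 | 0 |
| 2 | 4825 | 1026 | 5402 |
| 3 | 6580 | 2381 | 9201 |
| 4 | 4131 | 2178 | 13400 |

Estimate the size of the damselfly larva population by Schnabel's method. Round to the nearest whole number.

N ≈ 25,419

Σ MᵢCᵢ = 0·5402 + 5402·4825 + 9201·6580 + 13400·4131 = 0 + 26064650 + 60542580 + 55355400 = 141962630
Σ Rᵢ = 0 + 1026 + 2381 + 2178 = 5585
N̂ = 141962630 / 5585 ≈ 25418.6 → 25419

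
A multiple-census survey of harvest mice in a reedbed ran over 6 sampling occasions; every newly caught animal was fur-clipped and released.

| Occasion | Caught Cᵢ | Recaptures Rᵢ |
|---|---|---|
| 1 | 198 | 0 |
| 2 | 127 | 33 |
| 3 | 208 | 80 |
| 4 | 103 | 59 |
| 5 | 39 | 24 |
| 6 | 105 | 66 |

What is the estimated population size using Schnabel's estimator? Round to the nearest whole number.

Marked at large before each occasion: Mᵢ = Σⱼ<ᵢ (Cⱼ − Rⱼ) → M1=0, M2=198, M3=292, M4=420, M5=464, M6=479
Σ MᵢCᵢ = 0·198 + 198·127 + 292·208 + 420·103 + 464·39 + 479·105 = 0 + 25146 + 60736 + 43260 + 18096 + 50295 = 197533
Σ Rᵢ = 0 + 33 + 80 + 59 + 24 + 66 = 262
N̂ = 197533 / 262 ≈ 753.9 → 754

N ≈ 754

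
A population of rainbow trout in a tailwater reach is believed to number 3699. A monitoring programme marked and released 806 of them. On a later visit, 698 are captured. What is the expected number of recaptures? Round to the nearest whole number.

expected recaptures ≈ 152

Expected recaptures E[R] = M·C / N.
E[R] = 806 × 698 / 3699 = 562588 / 3699 ≈ 152.1 → 152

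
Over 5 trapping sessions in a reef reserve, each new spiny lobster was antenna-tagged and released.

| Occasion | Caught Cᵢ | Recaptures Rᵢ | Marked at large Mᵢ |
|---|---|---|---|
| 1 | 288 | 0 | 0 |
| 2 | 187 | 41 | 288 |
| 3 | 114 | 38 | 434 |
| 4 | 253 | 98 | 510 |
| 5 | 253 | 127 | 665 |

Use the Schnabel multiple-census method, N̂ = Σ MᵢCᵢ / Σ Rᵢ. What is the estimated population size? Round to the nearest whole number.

N ≈ 1318

Σ MᵢCᵢ = 0·288 + 288·187 + 434·114 + 510·253 + 665·253 = 0 + 53856 + 49476 + 129030 + 168245 = 400607
Σ Rᵢ = 0 + 41 + 38 + 98 + 127 = 304
N̂ = 400607 / 304 ≈ 1317.8 → 1318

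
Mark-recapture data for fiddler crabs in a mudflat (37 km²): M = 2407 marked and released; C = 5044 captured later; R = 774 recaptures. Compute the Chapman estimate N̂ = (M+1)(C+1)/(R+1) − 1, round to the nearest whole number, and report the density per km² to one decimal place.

N̂ = 2408·5045/775 − 1 = 12148360/775 − 1 ≈ 15674.3 → 15674
Density = N̂ / area = 15674 / 37 ≈ 423.62 → 423.6 per km²

density ≈ 423.6 fiddler crabs per km²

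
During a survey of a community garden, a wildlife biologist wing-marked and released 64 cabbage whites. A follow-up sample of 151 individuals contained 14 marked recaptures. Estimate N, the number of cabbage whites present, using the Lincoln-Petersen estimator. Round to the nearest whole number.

N ≈ 690

N = (64 × 151) / 14 = 9664 / 14 ≈ 690.3 → 690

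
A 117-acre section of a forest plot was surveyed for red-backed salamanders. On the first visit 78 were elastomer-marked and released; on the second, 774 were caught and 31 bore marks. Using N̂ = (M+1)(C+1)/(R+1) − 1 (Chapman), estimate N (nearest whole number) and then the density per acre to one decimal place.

density ≈ 16.3 red-backed salamanders per acre

N̂ = 79·775/32 − 1 = 61225/32 − 1 ≈ 1912.3 → 1912
Density = N̂ / area = 1912 / 117 ≈ 16.34 → 16.3 per acre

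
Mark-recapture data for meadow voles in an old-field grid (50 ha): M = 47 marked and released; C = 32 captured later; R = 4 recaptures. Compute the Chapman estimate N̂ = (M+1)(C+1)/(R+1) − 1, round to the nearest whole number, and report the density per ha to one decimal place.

N̂ = 48·33/5 − 1 = 1584/5 − 1 ≈ 315.8 → 316
Density = N̂ / area = 316 / 50 ≈ 6.32 → 6.3 per ha

density ≈ 6.3 meadow voles per ha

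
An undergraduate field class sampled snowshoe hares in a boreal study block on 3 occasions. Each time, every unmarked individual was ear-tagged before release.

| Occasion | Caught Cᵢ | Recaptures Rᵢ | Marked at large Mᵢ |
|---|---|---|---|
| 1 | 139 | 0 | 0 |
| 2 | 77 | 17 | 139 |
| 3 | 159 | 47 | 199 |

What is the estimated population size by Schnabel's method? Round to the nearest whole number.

N ≈ 662

Σ MᵢCᵢ = 0·139 + 139·77 + 199·159 = 0 + 10703 + 31641 = 42344
Σ Rᵢ = 0 + 17 + 47 = 64
N̂ = 42344 / 64 ≈ 661.6 → 662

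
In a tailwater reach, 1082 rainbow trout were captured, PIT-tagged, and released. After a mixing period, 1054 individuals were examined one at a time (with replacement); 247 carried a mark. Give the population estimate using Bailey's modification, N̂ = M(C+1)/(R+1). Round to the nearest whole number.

N̂ = 1082·(1054+1)/(247+1) = 1082·1055/248 = 1141510/248 ≈ 4602.9 → 4603

N ≈ 4603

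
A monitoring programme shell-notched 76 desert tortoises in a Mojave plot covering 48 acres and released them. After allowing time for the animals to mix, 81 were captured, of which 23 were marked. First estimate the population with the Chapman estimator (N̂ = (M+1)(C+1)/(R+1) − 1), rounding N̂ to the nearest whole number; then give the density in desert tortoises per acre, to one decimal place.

density ≈ 5.5 desert tortoises per acre

N̂ = 77·82/24 − 1 = 6314/24 − 1 ≈ 262.1 → 262
Density = N̂ / area = 262 / 48 ≈ 5.46 → 5.5 per acre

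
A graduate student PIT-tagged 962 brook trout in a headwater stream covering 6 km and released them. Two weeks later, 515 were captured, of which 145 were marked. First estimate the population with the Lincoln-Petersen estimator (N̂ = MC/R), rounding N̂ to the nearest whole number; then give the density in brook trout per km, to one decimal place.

N̂ = 962·515/145 = 495430/145 ≈ 3416.8 → 3417
Density = N̂ / area = 3417 / 6 ≈ 569.50 → 569.5 per km

density ≈ 569.5 brook trout per km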